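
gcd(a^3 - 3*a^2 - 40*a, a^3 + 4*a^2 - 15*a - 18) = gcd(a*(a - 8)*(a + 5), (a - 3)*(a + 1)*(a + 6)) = 1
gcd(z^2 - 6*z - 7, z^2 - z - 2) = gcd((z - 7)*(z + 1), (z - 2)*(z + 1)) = z + 1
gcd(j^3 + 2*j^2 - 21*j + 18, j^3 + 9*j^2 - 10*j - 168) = j + 6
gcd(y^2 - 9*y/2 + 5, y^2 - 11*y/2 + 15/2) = y - 5/2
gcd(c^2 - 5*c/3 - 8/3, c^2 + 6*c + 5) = c + 1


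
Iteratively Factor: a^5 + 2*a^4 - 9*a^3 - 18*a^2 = (a)*(a^4 + 2*a^3 - 9*a^2 - 18*a) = a*(a + 2)*(a^3 - 9*a) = a^2*(a + 2)*(a^2 - 9) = a^2*(a - 3)*(a + 2)*(a + 3)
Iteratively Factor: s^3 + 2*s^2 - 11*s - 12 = (s + 4)*(s^2 - 2*s - 3) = (s - 3)*(s + 4)*(s + 1)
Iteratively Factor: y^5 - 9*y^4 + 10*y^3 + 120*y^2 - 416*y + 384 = (y - 4)*(y^4 - 5*y^3 - 10*y^2 + 80*y - 96) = (y - 4)*(y - 2)*(y^3 - 3*y^2 - 16*y + 48) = (y - 4)*(y - 2)*(y + 4)*(y^2 - 7*y + 12) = (y - 4)^2*(y - 2)*(y + 4)*(y - 3)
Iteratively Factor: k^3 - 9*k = (k)*(k^2 - 9) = k*(k + 3)*(k - 3)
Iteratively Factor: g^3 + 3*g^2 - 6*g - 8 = (g + 1)*(g^2 + 2*g - 8) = (g + 1)*(g + 4)*(g - 2)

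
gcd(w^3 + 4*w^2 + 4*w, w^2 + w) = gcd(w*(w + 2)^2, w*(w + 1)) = w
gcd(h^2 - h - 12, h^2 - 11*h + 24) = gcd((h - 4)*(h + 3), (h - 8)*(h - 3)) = 1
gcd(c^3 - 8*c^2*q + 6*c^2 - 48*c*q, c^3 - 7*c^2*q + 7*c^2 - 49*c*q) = c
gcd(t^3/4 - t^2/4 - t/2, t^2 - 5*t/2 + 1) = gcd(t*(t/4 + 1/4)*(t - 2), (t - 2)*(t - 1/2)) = t - 2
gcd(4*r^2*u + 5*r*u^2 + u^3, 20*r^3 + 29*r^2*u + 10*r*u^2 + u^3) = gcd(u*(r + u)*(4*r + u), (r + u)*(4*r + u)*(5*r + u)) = 4*r^2 + 5*r*u + u^2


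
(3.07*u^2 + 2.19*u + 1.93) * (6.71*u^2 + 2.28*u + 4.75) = 20.5997*u^4 + 21.6945*u^3 + 32.526*u^2 + 14.8029*u + 9.1675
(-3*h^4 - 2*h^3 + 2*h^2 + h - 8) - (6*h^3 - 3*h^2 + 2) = -3*h^4 - 8*h^3 + 5*h^2 + h - 10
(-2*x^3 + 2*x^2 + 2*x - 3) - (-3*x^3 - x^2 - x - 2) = x^3 + 3*x^2 + 3*x - 1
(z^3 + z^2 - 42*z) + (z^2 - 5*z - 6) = z^3 + 2*z^2 - 47*z - 6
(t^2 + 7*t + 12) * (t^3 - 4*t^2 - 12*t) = t^5 + 3*t^4 - 28*t^3 - 132*t^2 - 144*t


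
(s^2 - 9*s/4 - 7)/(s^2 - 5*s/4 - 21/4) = (s - 4)/(s - 3)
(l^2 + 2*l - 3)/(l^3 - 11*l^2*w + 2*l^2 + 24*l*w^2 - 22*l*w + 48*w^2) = (l^2 + 2*l - 3)/(l^3 - 11*l^2*w + 2*l^2 + 24*l*w^2 - 22*l*w + 48*w^2)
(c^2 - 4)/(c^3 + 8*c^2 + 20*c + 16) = (c - 2)/(c^2 + 6*c + 8)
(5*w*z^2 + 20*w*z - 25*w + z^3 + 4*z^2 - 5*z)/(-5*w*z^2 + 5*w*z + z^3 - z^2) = (5*w*z + 25*w + z^2 + 5*z)/(z*(-5*w + z))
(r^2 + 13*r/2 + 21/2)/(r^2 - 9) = (r + 7/2)/(r - 3)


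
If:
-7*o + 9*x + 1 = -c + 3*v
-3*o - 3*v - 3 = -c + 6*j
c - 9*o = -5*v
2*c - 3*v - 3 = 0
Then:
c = 243*x/118 + 213/118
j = -99*x/118 - 27/59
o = 117*x/118 + 37/118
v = 81*x/59 + 12/59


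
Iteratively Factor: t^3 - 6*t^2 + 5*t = (t - 5)*(t^2 - t) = (t - 5)*(t - 1)*(t)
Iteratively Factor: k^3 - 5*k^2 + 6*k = (k - 3)*(k^2 - 2*k) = k*(k - 3)*(k - 2)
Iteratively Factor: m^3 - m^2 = (m)*(m^2 - m) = m*(m - 1)*(m)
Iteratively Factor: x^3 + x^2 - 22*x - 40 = (x + 2)*(x^2 - x - 20) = (x + 2)*(x + 4)*(x - 5)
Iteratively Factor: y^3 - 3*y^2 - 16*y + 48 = (y - 4)*(y^2 + y - 12) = (y - 4)*(y + 4)*(y - 3)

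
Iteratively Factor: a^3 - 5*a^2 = (a - 5)*(a^2) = a*(a - 5)*(a)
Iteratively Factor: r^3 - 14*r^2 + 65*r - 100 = (r - 5)*(r^2 - 9*r + 20) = (r - 5)^2*(r - 4)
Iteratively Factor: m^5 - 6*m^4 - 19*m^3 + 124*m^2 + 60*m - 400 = (m + 2)*(m^4 - 8*m^3 - 3*m^2 + 130*m - 200) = (m - 2)*(m + 2)*(m^3 - 6*m^2 - 15*m + 100) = (m - 5)*(m - 2)*(m + 2)*(m^2 - m - 20) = (m - 5)*(m - 2)*(m + 2)*(m + 4)*(m - 5)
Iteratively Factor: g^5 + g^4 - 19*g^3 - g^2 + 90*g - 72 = (g - 2)*(g^4 + 3*g^3 - 13*g^2 - 27*g + 36) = (g - 2)*(g + 4)*(g^3 - g^2 - 9*g + 9) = (g - 3)*(g - 2)*(g + 4)*(g^2 + 2*g - 3) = (g - 3)*(g - 2)*(g - 1)*(g + 4)*(g + 3)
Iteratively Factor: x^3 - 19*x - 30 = (x - 5)*(x^2 + 5*x + 6) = (x - 5)*(x + 2)*(x + 3)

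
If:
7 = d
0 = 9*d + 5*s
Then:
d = 7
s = -63/5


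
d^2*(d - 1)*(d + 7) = d^4 + 6*d^3 - 7*d^2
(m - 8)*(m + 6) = m^2 - 2*m - 48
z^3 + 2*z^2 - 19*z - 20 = (z - 4)*(z + 1)*(z + 5)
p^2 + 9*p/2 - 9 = (p - 3/2)*(p + 6)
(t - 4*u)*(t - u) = t^2 - 5*t*u + 4*u^2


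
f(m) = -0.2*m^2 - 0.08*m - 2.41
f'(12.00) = -4.88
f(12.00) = -32.17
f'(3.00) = -1.28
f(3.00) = -4.45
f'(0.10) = -0.12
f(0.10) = -2.42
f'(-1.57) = 0.55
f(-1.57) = -2.78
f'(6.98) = -2.87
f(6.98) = -12.71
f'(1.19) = -0.56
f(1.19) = -2.79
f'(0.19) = -0.16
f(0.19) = -2.43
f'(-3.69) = 1.40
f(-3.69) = -4.84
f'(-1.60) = 0.56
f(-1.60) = -2.79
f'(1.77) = -0.79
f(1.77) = -3.18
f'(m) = -0.4*m - 0.08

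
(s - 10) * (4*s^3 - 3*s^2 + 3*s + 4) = 4*s^4 - 43*s^3 + 33*s^2 - 26*s - 40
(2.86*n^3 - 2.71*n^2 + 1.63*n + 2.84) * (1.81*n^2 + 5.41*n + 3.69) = 5.1766*n^5 + 10.5675*n^4 - 1.1574*n^3 + 3.9588*n^2 + 21.3791*n + 10.4796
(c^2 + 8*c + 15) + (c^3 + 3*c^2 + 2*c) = c^3 + 4*c^2 + 10*c + 15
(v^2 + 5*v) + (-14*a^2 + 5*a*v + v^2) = -14*a^2 + 5*a*v + 2*v^2 + 5*v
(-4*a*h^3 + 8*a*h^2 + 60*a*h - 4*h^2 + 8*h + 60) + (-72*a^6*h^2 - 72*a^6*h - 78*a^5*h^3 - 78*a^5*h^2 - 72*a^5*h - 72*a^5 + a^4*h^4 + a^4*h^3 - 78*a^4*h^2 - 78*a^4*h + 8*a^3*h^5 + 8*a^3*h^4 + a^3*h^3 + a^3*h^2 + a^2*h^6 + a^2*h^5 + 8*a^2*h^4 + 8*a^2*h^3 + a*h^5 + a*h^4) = -72*a^6*h^2 - 72*a^6*h - 78*a^5*h^3 - 78*a^5*h^2 - 72*a^5*h - 72*a^5 + a^4*h^4 + a^4*h^3 - 78*a^4*h^2 - 78*a^4*h + 8*a^3*h^5 + 8*a^3*h^4 + a^3*h^3 + a^3*h^2 + a^2*h^6 + a^2*h^5 + 8*a^2*h^4 + 8*a^2*h^3 + a*h^5 + a*h^4 - 4*a*h^3 + 8*a*h^2 + 60*a*h - 4*h^2 + 8*h + 60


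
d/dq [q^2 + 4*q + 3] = 2*q + 4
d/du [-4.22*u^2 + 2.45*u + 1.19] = 2.45 - 8.44*u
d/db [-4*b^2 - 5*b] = -8*b - 5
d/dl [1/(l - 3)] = -1/(l - 3)^2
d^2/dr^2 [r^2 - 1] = 2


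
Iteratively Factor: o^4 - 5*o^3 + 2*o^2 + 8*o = (o - 4)*(o^3 - o^2 - 2*o) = o*(o - 4)*(o^2 - o - 2) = o*(o - 4)*(o - 2)*(o + 1)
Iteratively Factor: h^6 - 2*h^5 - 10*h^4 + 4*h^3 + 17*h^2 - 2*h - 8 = (h + 1)*(h^5 - 3*h^4 - 7*h^3 + 11*h^2 + 6*h - 8) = (h + 1)^2*(h^4 - 4*h^3 - 3*h^2 + 14*h - 8) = (h - 1)*(h + 1)^2*(h^3 - 3*h^2 - 6*h + 8) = (h - 4)*(h - 1)*(h + 1)^2*(h^2 + h - 2) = (h - 4)*(h - 1)^2*(h + 1)^2*(h + 2)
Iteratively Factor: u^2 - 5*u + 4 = (u - 4)*(u - 1)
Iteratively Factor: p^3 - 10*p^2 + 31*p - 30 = (p - 3)*(p^2 - 7*p + 10) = (p - 5)*(p - 3)*(p - 2)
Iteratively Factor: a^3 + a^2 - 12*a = (a)*(a^2 + a - 12) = a*(a + 4)*(a - 3)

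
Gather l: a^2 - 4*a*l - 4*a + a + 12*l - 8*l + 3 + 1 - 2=a^2 - 3*a + l*(4 - 4*a) + 2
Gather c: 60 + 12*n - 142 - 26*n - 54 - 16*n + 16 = -30*n - 120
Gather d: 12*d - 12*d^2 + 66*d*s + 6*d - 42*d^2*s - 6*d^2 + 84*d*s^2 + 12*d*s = d^2*(-42*s - 18) + d*(84*s^2 + 78*s + 18)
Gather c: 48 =48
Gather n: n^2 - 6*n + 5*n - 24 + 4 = n^2 - n - 20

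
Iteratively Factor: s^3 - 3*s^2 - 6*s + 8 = (s - 4)*(s^2 + s - 2) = (s - 4)*(s + 2)*(s - 1)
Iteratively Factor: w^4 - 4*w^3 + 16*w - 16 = (w + 2)*(w^3 - 6*w^2 + 12*w - 8) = (w - 2)*(w + 2)*(w^2 - 4*w + 4) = (w - 2)^2*(w + 2)*(w - 2)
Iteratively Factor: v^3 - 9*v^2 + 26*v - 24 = (v - 4)*(v^2 - 5*v + 6) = (v - 4)*(v - 3)*(v - 2)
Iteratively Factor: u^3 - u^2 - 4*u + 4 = (u - 2)*(u^2 + u - 2) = (u - 2)*(u + 2)*(u - 1)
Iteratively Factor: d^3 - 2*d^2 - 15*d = (d + 3)*(d^2 - 5*d) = d*(d + 3)*(d - 5)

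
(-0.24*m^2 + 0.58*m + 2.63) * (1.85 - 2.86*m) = 0.6864*m^3 - 2.1028*m^2 - 6.4488*m + 4.8655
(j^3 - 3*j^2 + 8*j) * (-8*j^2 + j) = -8*j^5 + 25*j^4 - 67*j^3 + 8*j^2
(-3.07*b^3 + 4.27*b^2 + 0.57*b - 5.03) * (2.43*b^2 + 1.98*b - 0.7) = -7.4601*b^5 + 4.2975*b^4 + 11.9887*b^3 - 14.0833*b^2 - 10.3584*b + 3.521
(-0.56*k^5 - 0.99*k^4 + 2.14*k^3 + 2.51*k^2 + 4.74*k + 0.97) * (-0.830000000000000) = 0.4648*k^5 + 0.8217*k^4 - 1.7762*k^3 - 2.0833*k^2 - 3.9342*k - 0.8051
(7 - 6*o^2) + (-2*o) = -6*o^2 - 2*o + 7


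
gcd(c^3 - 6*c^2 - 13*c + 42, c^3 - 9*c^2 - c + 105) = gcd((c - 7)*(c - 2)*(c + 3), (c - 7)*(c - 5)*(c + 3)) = c^2 - 4*c - 21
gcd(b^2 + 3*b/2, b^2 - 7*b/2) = b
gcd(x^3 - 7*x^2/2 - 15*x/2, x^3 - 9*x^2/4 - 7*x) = x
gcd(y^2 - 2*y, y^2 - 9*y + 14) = y - 2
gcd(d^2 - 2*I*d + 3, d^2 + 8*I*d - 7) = d + I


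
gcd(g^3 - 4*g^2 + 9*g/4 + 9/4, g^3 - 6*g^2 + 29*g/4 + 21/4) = g^2 - 5*g/2 - 3/2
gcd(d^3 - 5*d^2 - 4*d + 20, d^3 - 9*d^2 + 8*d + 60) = d^2 - 3*d - 10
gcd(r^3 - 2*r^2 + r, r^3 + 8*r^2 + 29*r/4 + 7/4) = 1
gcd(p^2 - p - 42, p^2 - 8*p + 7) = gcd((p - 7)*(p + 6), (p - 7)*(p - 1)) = p - 7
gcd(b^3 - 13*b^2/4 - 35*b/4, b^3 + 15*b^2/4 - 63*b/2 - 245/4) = b^2 - 13*b/4 - 35/4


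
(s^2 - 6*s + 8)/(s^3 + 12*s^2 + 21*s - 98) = (s - 4)/(s^2 + 14*s + 49)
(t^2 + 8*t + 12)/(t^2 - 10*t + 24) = (t^2 + 8*t + 12)/(t^2 - 10*t + 24)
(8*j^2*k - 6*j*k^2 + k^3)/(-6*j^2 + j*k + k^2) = k*(-4*j + k)/(3*j + k)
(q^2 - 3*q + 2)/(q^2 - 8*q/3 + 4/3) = 3*(q - 1)/(3*q - 2)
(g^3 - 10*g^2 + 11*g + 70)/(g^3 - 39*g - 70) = (g - 5)/(g + 5)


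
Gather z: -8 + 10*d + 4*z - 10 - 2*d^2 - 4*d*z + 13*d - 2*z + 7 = -2*d^2 + 23*d + z*(2 - 4*d) - 11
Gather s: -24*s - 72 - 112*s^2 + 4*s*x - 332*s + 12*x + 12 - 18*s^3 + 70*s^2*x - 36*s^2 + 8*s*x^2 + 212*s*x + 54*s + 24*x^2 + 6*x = -18*s^3 + s^2*(70*x - 148) + s*(8*x^2 + 216*x - 302) + 24*x^2 + 18*x - 60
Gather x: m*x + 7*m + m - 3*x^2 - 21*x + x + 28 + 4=8*m - 3*x^2 + x*(m - 20) + 32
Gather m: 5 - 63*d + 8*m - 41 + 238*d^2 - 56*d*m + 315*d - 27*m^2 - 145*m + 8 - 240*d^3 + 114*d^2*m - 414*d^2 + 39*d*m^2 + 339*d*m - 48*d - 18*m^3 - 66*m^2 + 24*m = -240*d^3 - 176*d^2 + 204*d - 18*m^3 + m^2*(39*d - 93) + m*(114*d^2 + 283*d - 113) - 28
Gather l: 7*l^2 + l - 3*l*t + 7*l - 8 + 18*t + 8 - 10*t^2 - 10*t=7*l^2 + l*(8 - 3*t) - 10*t^2 + 8*t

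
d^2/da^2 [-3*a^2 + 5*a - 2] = -6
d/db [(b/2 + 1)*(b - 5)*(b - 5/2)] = 3*b^2/2 - 11*b/2 - 5/4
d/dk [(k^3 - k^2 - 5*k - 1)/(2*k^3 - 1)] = (2*k^4 + 20*k^3 + 3*k^2 + 2*k + 5)/(4*k^6 - 4*k^3 + 1)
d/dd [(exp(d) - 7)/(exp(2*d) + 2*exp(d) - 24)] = (-2*(exp(d) - 7)*(exp(d) + 1) + exp(2*d) + 2*exp(d) - 24)*exp(d)/(exp(2*d) + 2*exp(d) - 24)^2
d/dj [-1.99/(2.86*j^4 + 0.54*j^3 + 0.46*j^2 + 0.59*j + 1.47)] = (22.7656*j^3 + 3.2238*j^2 + 1.8308*j + 1.1741)/(2.86*j^4 + 0.54*j^3 + 0.46*j^2 + 0.59*j + 1.47)^2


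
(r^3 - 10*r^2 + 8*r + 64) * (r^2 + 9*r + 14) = r^5 - r^4 - 68*r^3 - 4*r^2 + 688*r + 896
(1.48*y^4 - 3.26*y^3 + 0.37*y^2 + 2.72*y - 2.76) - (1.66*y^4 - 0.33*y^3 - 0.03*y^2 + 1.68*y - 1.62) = -0.18*y^4 - 2.93*y^3 + 0.4*y^2 + 1.04*y - 1.14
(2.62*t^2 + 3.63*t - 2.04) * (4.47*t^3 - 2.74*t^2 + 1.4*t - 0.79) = 11.7114*t^5 + 9.0473*t^4 - 15.397*t^3 + 8.6018*t^2 - 5.7237*t + 1.6116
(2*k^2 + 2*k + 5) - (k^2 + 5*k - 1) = k^2 - 3*k + 6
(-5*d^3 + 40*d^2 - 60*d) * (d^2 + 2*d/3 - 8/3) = -5*d^5 + 110*d^4/3 - 20*d^3 - 440*d^2/3 + 160*d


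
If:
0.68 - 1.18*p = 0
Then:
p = 0.58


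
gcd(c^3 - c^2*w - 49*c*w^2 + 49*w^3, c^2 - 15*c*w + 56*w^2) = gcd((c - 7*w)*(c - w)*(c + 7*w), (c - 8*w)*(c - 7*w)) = -c + 7*w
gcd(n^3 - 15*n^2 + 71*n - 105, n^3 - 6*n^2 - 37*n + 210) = n^2 - 12*n + 35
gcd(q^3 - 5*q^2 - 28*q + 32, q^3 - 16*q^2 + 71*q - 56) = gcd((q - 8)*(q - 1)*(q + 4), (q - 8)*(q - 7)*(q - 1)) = q^2 - 9*q + 8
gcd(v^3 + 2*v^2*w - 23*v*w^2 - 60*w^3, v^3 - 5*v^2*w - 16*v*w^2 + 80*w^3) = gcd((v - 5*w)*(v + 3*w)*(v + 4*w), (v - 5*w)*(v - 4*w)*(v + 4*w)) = v^2 - v*w - 20*w^2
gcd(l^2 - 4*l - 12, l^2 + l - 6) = 1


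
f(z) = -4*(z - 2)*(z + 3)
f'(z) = -8*z - 4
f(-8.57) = -235.50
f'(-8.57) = 64.56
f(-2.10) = 14.76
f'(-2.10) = 12.80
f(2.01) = -0.20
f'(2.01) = -20.08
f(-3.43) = -9.34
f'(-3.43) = 23.44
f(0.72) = 19.05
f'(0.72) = -9.76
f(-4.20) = -29.76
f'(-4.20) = 29.60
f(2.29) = -6.14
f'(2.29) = -22.32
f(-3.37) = -7.95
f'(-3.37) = 22.96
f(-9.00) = -264.00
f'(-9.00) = 68.00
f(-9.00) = -264.00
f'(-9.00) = 68.00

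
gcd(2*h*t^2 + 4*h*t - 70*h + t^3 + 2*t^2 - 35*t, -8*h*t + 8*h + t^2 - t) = 1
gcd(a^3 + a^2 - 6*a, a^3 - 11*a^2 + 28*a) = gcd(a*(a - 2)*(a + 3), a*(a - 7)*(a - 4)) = a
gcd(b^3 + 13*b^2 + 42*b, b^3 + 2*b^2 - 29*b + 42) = b + 7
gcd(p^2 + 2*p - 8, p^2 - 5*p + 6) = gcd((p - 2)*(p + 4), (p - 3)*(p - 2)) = p - 2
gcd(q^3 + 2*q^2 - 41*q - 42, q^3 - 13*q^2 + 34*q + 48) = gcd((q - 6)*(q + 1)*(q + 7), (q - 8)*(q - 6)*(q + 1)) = q^2 - 5*q - 6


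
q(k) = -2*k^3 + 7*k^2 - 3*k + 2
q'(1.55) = 4.28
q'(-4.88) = -214.21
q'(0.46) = 2.17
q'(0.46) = 2.17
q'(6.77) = -183.22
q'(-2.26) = -65.29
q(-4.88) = 415.77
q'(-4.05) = -158.12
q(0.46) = 1.91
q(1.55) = 6.72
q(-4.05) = 261.83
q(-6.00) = 704.00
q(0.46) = 1.91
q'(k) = -6*k^2 + 14*k - 3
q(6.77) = -318.06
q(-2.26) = 67.62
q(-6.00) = 704.00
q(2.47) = 7.16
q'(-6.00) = -303.00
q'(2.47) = -5.03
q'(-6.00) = -303.00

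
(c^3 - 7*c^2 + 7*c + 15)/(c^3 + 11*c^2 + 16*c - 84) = (c^3 - 7*c^2 + 7*c + 15)/(c^3 + 11*c^2 + 16*c - 84)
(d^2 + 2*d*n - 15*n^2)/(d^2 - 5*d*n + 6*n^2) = (d + 5*n)/(d - 2*n)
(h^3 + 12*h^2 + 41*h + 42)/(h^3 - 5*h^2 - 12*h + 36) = (h^2 + 9*h + 14)/(h^2 - 8*h + 12)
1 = 1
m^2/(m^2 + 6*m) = m/(m + 6)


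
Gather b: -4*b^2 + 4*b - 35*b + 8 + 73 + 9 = -4*b^2 - 31*b + 90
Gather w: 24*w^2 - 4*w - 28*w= 24*w^2 - 32*w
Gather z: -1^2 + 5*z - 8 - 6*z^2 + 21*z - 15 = -6*z^2 + 26*z - 24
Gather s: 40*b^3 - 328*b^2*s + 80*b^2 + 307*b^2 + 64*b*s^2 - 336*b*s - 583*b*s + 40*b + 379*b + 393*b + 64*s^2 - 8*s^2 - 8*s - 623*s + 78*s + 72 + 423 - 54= 40*b^3 + 387*b^2 + 812*b + s^2*(64*b + 56) + s*(-328*b^2 - 919*b - 553) + 441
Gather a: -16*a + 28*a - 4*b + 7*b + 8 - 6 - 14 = 12*a + 3*b - 12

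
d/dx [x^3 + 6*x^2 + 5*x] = 3*x^2 + 12*x + 5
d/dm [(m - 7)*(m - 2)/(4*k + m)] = ((4*k + m)*(2*m - 9) - (m - 7)*(m - 2))/(4*k + m)^2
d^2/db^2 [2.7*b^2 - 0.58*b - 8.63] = 5.40000000000000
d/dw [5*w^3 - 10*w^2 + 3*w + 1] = 15*w^2 - 20*w + 3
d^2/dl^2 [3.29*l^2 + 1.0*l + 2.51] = 6.58000000000000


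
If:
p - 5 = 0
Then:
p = 5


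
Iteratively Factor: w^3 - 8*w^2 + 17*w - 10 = (w - 5)*(w^2 - 3*w + 2) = (w - 5)*(w - 1)*(w - 2)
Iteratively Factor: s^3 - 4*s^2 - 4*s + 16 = (s - 4)*(s^2 - 4) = (s - 4)*(s + 2)*(s - 2)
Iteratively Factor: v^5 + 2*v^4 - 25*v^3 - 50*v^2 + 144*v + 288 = (v + 4)*(v^4 - 2*v^3 - 17*v^2 + 18*v + 72) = (v + 2)*(v + 4)*(v^3 - 4*v^2 - 9*v + 36) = (v - 4)*(v + 2)*(v + 4)*(v^2 - 9) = (v - 4)*(v - 3)*(v + 2)*(v + 4)*(v + 3)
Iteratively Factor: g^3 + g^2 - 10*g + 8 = (g + 4)*(g^2 - 3*g + 2) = (g - 1)*(g + 4)*(g - 2)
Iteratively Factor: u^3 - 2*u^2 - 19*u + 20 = (u - 1)*(u^2 - u - 20) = (u - 1)*(u + 4)*(u - 5)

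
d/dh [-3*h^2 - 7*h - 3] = -6*h - 7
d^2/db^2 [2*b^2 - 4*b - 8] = 4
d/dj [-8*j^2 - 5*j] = -16*j - 5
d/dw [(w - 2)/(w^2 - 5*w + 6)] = -1/(w^2 - 6*w + 9)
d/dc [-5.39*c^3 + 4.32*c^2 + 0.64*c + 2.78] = -16.17*c^2 + 8.64*c + 0.64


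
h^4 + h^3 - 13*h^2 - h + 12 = (h - 3)*(h - 1)*(h + 1)*(h + 4)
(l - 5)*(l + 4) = l^2 - l - 20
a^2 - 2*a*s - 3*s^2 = (a - 3*s)*(a + s)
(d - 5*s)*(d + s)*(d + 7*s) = d^3 + 3*d^2*s - 33*d*s^2 - 35*s^3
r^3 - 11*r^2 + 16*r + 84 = (r - 7)*(r - 6)*(r + 2)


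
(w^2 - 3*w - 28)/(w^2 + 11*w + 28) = (w - 7)/(w + 7)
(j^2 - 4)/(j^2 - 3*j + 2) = (j + 2)/(j - 1)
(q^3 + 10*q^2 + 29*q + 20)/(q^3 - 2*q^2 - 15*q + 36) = (q^2 + 6*q + 5)/(q^2 - 6*q + 9)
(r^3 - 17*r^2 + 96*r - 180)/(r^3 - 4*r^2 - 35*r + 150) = (r^2 - 12*r + 36)/(r^2 + r - 30)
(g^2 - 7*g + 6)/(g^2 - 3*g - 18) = (g - 1)/(g + 3)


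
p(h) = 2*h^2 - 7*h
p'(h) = 4*h - 7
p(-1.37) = 13.34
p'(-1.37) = -12.48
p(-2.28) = 26.36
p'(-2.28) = -16.12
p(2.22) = -5.68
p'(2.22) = 1.88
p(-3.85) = 56.60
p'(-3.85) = -22.40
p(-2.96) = 38.24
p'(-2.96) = -18.84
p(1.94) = -6.05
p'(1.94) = 0.76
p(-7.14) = 151.94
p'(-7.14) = -35.56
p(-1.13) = 10.46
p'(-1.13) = -11.52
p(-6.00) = 114.00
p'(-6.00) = -31.00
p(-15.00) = 555.00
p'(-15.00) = -67.00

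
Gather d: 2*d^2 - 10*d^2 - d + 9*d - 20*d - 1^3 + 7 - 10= -8*d^2 - 12*d - 4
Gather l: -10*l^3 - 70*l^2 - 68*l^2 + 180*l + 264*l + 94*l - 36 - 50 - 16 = -10*l^3 - 138*l^2 + 538*l - 102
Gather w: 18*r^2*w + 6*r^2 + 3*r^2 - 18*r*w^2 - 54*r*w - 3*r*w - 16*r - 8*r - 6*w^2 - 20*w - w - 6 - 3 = 9*r^2 - 24*r + w^2*(-18*r - 6) + w*(18*r^2 - 57*r - 21) - 9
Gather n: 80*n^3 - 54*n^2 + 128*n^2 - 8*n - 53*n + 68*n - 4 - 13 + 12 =80*n^3 + 74*n^2 + 7*n - 5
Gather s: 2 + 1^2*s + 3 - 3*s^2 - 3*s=-3*s^2 - 2*s + 5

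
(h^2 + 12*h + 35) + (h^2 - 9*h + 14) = 2*h^2 + 3*h + 49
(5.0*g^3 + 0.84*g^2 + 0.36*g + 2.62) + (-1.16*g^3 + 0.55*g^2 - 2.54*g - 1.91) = 3.84*g^3 + 1.39*g^2 - 2.18*g + 0.71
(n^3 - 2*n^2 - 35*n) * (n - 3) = n^4 - 5*n^3 - 29*n^2 + 105*n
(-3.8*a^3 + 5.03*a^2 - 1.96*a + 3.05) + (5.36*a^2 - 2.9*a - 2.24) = -3.8*a^3 + 10.39*a^2 - 4.86*a + 0.81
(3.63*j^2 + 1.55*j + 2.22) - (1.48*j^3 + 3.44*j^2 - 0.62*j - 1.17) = -1.48*j^3 + 0.19*j^2 + 2.17*j + 3.39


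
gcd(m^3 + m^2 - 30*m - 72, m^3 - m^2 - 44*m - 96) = m^2 + 7*m + 12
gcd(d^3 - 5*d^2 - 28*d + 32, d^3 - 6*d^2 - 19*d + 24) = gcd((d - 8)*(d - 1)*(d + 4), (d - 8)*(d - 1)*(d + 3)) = d^2 - 9*d + 8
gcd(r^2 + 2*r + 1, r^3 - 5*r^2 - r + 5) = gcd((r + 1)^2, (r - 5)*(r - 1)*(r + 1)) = r + 1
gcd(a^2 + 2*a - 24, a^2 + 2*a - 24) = a^2 + 2*a - 24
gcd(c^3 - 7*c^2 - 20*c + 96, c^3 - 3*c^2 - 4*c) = 1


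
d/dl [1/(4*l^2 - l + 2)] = (1 - 8*l)/(4*l^2 - l + 2)^2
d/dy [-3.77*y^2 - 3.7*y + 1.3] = -7.54*y - 3.7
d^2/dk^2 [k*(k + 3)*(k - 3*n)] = 6*k - 6*n + 6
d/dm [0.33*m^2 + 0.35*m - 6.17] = 0.66*m + 0.35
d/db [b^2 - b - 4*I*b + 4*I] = 2*b - 1 - 4*I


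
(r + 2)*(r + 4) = r^2 + 6*r + 8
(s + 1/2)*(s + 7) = s^2 + 15*s/2 + 7/2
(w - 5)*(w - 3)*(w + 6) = w^3 - 2*w^2 - 33*w + 90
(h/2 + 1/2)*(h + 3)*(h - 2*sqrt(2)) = h^3/2 - sqrt(2)*h^2 + 2*h^2 - 4*sqrt(2)*h + 3*h/2 - 3*sqrt(2)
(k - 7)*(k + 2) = k^2 - 5*k - 14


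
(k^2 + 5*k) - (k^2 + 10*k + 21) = -5*k - 21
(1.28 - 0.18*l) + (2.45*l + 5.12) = 2.27*l + 6.4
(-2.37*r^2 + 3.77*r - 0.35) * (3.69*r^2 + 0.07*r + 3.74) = -8.7453*r^4 + 13.7454*r^3 - 9.8914*r^2 + 14.0753*r - 1.309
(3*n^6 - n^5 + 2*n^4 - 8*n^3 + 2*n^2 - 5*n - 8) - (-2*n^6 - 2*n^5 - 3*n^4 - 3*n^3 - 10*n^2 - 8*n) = 5*n^6 + n^5 + 5*n^4 - 5*n^3 + 12*n^2 + 3*n - 8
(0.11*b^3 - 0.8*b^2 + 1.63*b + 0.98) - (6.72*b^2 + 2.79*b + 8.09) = 0.11*b^3 - 7.52*b^2 - 1.16*b - 7.11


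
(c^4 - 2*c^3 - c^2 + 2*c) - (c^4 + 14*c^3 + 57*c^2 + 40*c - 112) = -16*c^3 - 58*c^2 - 38*c + 112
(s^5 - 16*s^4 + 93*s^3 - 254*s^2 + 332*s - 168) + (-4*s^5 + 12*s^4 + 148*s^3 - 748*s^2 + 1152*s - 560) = -3*s^5 - 4*s^4 + 241*s^3 - 1002*s^2 + 1484*s - 728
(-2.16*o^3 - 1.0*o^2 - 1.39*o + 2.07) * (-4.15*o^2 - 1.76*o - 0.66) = 8.964*o^5 + 7.9516*o^4 + 8.9541*o^3 - 5.4841*o^2 - 2.7258*o - 1.3662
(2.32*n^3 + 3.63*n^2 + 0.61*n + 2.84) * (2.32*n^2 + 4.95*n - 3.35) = 5.3824*n^5 + 19.9056*n^4 + 11.6117*n^3 - 2.5522*n^2 + 12.0145*n - 9.514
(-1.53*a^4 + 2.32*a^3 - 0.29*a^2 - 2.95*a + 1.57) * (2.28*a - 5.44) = -3.4884*a^5 + 13.6128*a^4 - 13.282*a^3 - 5.1484*a^2 + 19.6276*a - 8.5408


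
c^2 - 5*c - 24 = (c - 8)*(c + 3)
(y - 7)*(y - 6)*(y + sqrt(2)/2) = y^3 - 13*y^2 + sqrt(2)*y^2/2 - 13*sqrt(2)*y/2 + 42*y + 21*sqrt(2)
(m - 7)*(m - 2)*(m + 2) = m^3 - 7*m^2 - 4*m + 28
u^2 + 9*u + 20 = (u + 4)*(u + 5)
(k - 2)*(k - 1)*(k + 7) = k^3 + 4*k^2 - 19*k + 14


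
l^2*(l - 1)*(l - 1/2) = l^4 - 3*l^3/2 + l^2/2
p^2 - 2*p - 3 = (p - 3)*(p + 1)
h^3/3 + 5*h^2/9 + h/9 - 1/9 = (h/3 + 1/3)*(h - 1/3)*(h + 1)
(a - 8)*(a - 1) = a^2 - 9*a + 8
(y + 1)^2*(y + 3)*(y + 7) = y^4 + 12*y^3 + 42*y^2 + 52*y + 21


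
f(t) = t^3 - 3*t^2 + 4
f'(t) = 3*t^2 - 6*t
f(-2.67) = -36.42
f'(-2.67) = 37.41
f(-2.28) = -23.45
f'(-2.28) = 29.28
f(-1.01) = -0.09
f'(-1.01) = 9.12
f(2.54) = 1.03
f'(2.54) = 4.11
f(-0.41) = 3.43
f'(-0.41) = 2.96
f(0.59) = 3.16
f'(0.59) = -2.50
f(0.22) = 3.87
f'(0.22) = -1.17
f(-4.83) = -178.67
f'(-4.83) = 98.97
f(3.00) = 4.00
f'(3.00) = 9.00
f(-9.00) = -968.00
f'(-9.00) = 297.00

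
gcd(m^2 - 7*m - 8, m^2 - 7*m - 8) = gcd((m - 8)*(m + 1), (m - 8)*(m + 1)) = m^2 - 7*m - 8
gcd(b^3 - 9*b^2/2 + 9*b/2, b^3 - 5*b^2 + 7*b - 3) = b - 3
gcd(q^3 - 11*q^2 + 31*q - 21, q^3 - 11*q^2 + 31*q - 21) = q^3 - 11*q^2 + 31*q - 21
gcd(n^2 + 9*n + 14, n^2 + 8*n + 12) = n + 2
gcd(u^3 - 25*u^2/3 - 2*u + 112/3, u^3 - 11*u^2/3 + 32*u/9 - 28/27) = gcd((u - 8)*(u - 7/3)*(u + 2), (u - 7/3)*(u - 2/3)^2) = u - 7/3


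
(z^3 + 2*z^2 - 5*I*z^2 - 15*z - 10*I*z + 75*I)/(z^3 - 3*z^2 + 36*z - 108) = (z^2 + 5*z*(1 - I) - 25*I)/(z^2 + 36)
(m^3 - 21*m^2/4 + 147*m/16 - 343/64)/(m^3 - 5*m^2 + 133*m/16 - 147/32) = (4*m - 7)/(2*(2*m - 3))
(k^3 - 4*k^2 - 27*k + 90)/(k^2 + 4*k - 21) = (k^2 - k - 30)/(k + 7)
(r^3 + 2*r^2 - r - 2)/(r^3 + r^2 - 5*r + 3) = (r^2 + 3*r + 2)/(r^2 + 2*r - 3)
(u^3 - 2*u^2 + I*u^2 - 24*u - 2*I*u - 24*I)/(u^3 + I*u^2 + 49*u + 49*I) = (u^2 - 2*u - 24)/(u^2 + 49)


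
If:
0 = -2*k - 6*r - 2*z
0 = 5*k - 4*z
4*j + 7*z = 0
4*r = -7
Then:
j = -245/48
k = 7/3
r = -7/4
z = 35/12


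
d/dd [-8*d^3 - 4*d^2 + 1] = 8*d*(-3*d - 1)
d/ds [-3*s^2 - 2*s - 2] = -6*s - 2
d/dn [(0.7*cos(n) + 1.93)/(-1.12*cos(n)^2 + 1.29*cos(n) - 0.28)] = (-0.784*cos(n)^2 - 4.3232*cos(n) + 2.6857)*sin(n)/(1.2544*cos(n)^4 - 2.8896*cos(n)^3 + 2.2913*cos(n)^2 - 0.7224*cos(n) + 0.0784)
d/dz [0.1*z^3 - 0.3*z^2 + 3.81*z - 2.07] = 0.3*z^2 - 0.6*z + 3.81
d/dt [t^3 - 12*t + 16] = 3*t^2 - 12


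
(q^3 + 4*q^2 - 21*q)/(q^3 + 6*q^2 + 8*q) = (q^2 + 4*q - 21)/(q^2 + 6*q + 8)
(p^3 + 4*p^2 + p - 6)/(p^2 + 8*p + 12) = (p^2 + 2*p - 3)/(p + 6)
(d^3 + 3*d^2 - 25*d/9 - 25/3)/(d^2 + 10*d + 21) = (d^2 - 25/9)/(d + 7)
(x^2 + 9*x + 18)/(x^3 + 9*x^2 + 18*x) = 1/x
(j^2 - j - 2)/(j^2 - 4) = (j + 1)/(j + 2)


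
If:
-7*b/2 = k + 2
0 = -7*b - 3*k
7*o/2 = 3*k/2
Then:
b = -12/7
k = 4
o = 12/7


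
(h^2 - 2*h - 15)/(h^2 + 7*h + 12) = (h - 5)/(h + 4)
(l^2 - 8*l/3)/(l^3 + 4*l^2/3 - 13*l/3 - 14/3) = l*(3*l - 8)/(3*l^3 + 4*l^2 - 13*l - 14)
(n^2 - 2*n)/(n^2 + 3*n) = (n - 2)/(n + 3)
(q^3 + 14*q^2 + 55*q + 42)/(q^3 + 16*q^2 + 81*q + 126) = (q + 1)/(q + 3)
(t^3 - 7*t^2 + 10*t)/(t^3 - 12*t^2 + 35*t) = (t - 2)/(t - 7)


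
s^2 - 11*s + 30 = (s - 6)*(s - 5)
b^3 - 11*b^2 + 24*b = b*(b - 8)*(b - 3)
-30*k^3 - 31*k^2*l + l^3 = (-6*k + l)*(k + l)*(5*k + l)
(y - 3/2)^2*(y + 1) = y^3 - 2*y^2 - 3*y/4 + 9/4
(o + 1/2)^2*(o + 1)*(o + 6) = o^4 + 8*o^3 + 53*o^2/4 + 31*o/4 + 3/2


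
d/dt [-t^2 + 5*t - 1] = 5 - 2*t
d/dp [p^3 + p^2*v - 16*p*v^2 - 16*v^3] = 3*p^2 + 2*p*v - 16*v^2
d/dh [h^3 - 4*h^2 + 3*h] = 3*h^2 - 8*h + 3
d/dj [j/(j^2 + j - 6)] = (j^2 - j*(2*j + 1) + j - 6)/(j^2 + j - 6)^2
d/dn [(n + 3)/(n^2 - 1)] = (n^2 - 2*n*(n + 3) - 1)/(n^2 - 1)^2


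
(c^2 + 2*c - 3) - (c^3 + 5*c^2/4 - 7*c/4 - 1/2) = -c^3 - c^2/4 + 15*c/4 - 5/2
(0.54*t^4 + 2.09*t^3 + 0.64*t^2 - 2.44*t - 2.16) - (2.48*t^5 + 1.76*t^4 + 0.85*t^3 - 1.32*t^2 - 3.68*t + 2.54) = -2.48*t^5 - 1.22*t^4 + 1.24*t^3 + 1.96*t^2 + 1.24*t - 4.7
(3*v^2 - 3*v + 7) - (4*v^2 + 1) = -v^2 - 3*v + 6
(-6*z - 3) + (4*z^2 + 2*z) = 4*z^2 - 4*z - 3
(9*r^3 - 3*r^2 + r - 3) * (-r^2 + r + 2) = -9*r^5 + 12*r^4 + 14*r^3 - 2*r^2 - r - 6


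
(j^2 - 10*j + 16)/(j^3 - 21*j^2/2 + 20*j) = 2*(j - 2)/(j*(2*j - 5))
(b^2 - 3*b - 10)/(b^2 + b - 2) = (b - 5)/(b - 1)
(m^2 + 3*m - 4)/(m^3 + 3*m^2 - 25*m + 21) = (m + 4)/(m^2 + 4*m - 21)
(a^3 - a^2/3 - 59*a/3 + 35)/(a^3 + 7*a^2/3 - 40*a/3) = (3*a^2 - 16*a + 21)/(a*(3*a - 8))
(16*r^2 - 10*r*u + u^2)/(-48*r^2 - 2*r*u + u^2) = (-2*r + u)/(6*r + u)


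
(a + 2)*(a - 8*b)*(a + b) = a^3 - 7*a^2*b + 2*a^2 - 8*a*b^2 - 14*a*b - 16*b^2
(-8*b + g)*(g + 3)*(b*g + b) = -8*b^2*g^2 - 32*b^2*g - 24*b^2 + b*g^3 + 4*b*g^2 + 3*b*g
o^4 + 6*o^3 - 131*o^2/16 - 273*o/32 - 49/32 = (o - 7/4)*(o + 1/4)*(o + 1/2)*(o + 7)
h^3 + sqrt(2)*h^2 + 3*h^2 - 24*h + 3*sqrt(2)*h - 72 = (h + 3)*(h - 3*sqrt(2))*(h + 4*sqrt(2))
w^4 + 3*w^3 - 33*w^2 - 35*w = w*(w - 5)*(w + 1)*(w + 7)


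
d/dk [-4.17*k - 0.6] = -4.17000000000000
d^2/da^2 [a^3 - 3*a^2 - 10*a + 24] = 6*a - 6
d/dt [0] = 0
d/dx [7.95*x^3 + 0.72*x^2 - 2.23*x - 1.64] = 23.85*x^2 + 1.44*x - 2.23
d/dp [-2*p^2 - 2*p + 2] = -4*p - 2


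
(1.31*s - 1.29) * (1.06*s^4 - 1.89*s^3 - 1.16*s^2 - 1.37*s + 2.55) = 1.3886*s^5 - 3.8433*s^4 + 0.9185*s^3 - 0.2983*s^2 + 5.1078*s - 3.2895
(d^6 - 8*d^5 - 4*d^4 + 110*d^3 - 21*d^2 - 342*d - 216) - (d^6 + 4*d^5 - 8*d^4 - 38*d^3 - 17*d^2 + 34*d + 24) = -12*d^5 + 4*d^4 + 148*d^3 - 4*d^2 - 376*d - 240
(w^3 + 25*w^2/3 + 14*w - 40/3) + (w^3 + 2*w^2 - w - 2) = 2*w^3 + 31*w^2/3 + 13*w - 46/3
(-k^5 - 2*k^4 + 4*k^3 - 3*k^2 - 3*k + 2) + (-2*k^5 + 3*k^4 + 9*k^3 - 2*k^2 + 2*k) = -3*k^5 + k^4 + 13*k^3 - 5*k^2 - k + 2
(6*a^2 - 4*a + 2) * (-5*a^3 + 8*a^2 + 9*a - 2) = -30*a^5 + 68*a^4 + 12*a^3 - 32*a^2 + 26*a - 4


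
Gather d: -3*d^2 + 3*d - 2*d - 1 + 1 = -3*d^2 + d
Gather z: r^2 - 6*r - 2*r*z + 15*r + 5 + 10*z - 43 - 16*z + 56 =r^2 + 9*r + z*(-2*r - 6) + 18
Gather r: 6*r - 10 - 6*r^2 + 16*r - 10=-6*r^2 + 22*r - 20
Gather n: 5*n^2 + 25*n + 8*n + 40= 5*n^2 + 33*n + 40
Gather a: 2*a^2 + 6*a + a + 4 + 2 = 2*a^2 + 7*a + 6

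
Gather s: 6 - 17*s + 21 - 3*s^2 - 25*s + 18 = -3*s^2 - 42*s + 45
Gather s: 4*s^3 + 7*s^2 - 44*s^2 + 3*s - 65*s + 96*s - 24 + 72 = 4*s^3 - 37*s^2 + 34*s + 48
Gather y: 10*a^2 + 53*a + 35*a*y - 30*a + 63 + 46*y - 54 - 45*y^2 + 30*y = 10*a^2 + 23*a - 45*y^2 + y*(35*a + 76) + 9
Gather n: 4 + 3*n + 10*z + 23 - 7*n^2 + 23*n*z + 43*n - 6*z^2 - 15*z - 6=-7*n^2 + n*(23*z + 46) - 6*z^2 - 5*z + 21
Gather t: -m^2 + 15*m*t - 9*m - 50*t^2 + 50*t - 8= -m^2 - 9*m - 50*t^2 + t*(15*m + 50) - 8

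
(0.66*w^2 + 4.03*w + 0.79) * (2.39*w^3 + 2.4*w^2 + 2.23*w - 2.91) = 1.5774*w^5 + 11.2157*w^4 + 13.0319*w^3 + 8.9623*w^2 - 9.9656*w - 2.2989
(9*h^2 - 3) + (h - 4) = 9*h^2 + h - 7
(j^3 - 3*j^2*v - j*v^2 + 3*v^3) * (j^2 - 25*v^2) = j^5 - 3*j^4*v - 26*j^3*v^2 + 78*j^2*v^3 + 25*j*v^4 - 75*v^5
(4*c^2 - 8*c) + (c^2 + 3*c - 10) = 5*c^2 - 5*c - 10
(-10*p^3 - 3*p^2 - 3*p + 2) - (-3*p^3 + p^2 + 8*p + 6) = -7*p^3 - 4*p^2 - 11*p - 4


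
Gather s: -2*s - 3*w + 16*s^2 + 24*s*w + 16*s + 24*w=16*s^2 + s*(24*w + 14) + 21*w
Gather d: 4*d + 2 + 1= 4*d + 3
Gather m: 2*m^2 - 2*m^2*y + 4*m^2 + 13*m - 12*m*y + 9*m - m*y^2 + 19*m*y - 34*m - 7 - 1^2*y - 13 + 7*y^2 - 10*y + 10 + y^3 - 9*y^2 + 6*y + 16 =m^2*(6 - 2*y) + m*(-y^2 + 7*y - 12) + y^3 - 2*y^2 - 5*y + 6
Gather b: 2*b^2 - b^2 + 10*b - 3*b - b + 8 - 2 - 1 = b^2 + 6*b + 5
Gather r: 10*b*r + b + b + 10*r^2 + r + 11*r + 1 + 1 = 2*b + 10*r^2 + r*(10*b + 12) + 2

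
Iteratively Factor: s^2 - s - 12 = (s + 3)*(s - 4)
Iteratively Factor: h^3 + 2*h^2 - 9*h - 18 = (h + 3)*(h^2 - h - 6) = (h - 3)*(h + 3)*(h + 2)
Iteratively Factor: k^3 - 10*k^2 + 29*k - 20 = (k - 4)*(k^2 - 6*k + 5) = (k - 4)*(k - 1)*(k - 5)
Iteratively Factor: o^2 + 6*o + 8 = (o + 2)*(o + 4)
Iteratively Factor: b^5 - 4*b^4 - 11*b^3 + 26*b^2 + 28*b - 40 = (b + 2)*(b^4 - 6*b^3 + b^2 + 24*b - 20) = (b + 2)^2*(b^3 - 8*b^2 + 17*b - 10) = (b - 1)*(b + 2)^2*(b^2 - 7*b + 10) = (b - 2)*(b - 1)*(b + 2)^2*(b - 5)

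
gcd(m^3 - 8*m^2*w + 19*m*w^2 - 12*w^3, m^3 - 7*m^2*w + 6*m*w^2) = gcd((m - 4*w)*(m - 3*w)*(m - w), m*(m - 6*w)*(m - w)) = -m + w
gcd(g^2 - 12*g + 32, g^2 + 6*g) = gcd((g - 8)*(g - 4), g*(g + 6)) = 1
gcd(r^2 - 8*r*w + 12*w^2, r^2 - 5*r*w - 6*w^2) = r - 6*w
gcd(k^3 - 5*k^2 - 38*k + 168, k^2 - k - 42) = k^2 - k - 42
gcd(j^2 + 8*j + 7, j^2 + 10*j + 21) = j + 7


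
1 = 1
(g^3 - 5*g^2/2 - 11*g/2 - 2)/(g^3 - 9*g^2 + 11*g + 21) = (g^2 - 7*g/2 - 2)/(g^2 - 10*g + 21)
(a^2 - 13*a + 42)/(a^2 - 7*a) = (a - 6)/a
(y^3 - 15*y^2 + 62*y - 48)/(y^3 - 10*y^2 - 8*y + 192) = (y - 1)/(y + 4)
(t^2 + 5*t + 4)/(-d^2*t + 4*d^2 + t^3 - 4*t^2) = (t^2 + 5*t + 4)/(-d^2*t + 4*d^2 + t^3 - 4*t^2)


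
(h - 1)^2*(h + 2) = h^3 - 3*h + 2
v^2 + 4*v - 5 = (v - 1)*(v + 5)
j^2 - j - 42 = (j - 7)*(j + 6)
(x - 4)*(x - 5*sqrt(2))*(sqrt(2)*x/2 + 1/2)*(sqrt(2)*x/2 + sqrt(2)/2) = x^4/2 - 9*sqrt(2)*x^3/4 - 3*x^3/2 - 9*x^2/2 + 27*sqrt(2)*x^2/4 + 15*x/2 + 9*sqrt(2)*x + 10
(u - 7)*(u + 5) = u^2 - 2*u - 35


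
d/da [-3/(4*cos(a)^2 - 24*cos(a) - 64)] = 3*(3 - cos(a))*sin(a)/(2*(sin(a)^2 + 6*cos(a) + 15)^2)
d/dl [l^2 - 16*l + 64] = 2*l - 16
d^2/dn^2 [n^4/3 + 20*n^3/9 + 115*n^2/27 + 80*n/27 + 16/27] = 4*n^2 + 40*n/3 + 230/27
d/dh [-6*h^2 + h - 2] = 1 - 12*h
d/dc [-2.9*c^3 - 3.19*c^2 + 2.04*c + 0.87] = -8.7*c^2 - 6.38*c + 2.04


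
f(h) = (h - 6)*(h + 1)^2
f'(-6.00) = 145.00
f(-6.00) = -300.00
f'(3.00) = -8.00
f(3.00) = -48.00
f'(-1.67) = 10.73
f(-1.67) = -3.44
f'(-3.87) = 64.89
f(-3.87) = -81.30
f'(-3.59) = 56.38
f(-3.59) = -64.33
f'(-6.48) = 166.81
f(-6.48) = -374.78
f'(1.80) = -15.68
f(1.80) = -32.93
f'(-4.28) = 78.20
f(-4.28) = -110.60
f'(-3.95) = 67.41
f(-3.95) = -86.59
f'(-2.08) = 18.62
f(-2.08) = -9.42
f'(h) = (h - 6)*(2*h + 2) + (h + 1)^2 = (h + 1)*(3*h - 11)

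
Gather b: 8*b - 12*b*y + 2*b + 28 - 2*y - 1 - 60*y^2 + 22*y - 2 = b*(10 - 12*y) - 60*y^2 + 20*y + 25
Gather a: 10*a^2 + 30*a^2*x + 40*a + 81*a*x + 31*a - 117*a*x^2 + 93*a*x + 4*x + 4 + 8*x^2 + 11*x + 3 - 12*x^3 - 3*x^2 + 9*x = a^2*(30*x + 10) + a*(-117*x^2 + 174*x + 71) - 12*x^3 + 5*x^2 + 24*x + 7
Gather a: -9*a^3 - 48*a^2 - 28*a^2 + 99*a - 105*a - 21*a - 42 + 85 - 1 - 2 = -9*a^3 - 76*a^2 - 27*a + 40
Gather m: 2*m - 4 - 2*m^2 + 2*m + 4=-2*m^2 + 4*m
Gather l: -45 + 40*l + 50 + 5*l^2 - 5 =5*l^2 + 40*l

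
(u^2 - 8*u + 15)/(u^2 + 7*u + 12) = (u^2 - 8*u + 15)/(u^2 + 7*u + 12)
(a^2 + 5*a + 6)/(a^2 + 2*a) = (a + 3)/a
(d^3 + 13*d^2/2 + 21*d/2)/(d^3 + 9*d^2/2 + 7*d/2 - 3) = d*(2*d + 7)/(2*d^2 + 3*d - 2)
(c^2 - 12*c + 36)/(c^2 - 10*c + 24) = (c - 6)/(c - 4)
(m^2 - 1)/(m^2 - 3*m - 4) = (m - 1)/(m - 4)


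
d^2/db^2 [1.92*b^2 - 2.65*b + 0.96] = 3.84000000000000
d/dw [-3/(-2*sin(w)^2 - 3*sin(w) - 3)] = -3*(4*sin(w) + 3)*cos(w)/(3*sin(w) - cos(2*w) + 4)^2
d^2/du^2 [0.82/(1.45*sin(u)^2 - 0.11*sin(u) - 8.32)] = (6.8962*sin(u)^4 - 0.39237*sin(u)^3 + 29.235542*sin(u)^2 + 0.034276*sin(u) - 19.804804)/(-1.45*sin(u)^2 + 0.11*sin(u) + 8.32)^3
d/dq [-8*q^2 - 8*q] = -16*q - 8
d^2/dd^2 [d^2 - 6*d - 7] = 2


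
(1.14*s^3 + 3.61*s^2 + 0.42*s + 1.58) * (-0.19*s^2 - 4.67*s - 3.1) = -0.2166*s^5 - 6.0097*s^4 - 20.4725*s^3 - 13.4526*s^2 - 8.6806*s - 4.898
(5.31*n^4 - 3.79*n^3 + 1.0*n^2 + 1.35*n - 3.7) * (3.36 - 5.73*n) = -30.4263*n^5 + 39.5583*n^4 - 18.4644*n^3 - 4.3755*n^2 + 25.737*n - 12.432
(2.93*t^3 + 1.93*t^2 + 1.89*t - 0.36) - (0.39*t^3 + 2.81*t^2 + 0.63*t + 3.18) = 2.54*t^3 - 0.88*t^2 + 1.26*t - 3.54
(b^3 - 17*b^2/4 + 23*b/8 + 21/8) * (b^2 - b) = b^5 - 21*b^4/4 + 57*b^3/8 - b^2/4 - 21*b/8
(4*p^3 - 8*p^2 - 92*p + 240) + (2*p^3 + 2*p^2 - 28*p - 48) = 6*p^3 - 6*p^2 - 120*p + 192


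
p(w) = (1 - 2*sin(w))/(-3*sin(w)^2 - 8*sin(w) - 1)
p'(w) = (1 - 2*sin(w))*(6*sin(w)*cos(w) + 8*cos(w))/(-3*sin(w)^2 - 8*sin(w) - 1)^2 - 2*cos(w)/(-3*sin(w)^2 - 8*sin(w) - 1) = 2*(-3*sin(w)^2 + 3*sin(w) + 5)*cos(w)/(3*sin(w)^2 + 8*sin(w) + 1)^2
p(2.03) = 0.07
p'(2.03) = -0.04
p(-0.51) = 0.90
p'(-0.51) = 1.03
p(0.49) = -0.01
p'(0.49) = 0.34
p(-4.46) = 0.08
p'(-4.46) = -0.02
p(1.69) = 0.08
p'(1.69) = -0.01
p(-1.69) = 0.75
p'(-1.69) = 0.01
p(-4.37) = 0.08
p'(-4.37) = -0.03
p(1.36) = 0.08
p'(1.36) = 0.02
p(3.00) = -0.33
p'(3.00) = -2.22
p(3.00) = -0.33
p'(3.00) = -2.22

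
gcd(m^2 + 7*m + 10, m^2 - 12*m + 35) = 1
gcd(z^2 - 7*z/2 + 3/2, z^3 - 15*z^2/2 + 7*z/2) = z - 1/2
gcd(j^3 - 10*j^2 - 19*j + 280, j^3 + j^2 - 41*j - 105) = j^2 - 2*j - 35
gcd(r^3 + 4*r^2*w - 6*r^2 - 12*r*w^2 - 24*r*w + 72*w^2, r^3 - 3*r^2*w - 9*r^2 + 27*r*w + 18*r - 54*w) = r - 6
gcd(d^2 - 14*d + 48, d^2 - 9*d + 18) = d - 6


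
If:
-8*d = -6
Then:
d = 3/4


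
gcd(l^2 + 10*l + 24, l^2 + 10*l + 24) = l^2 + 10*l + 24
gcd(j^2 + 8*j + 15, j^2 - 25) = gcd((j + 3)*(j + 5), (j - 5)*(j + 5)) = j + 5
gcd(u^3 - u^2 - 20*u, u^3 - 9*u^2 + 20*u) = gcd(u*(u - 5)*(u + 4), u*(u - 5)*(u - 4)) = u^2 - 5*u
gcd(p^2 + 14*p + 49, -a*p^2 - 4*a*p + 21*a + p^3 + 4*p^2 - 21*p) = p + 7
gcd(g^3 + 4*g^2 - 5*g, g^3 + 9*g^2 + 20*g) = g^2 + 5*g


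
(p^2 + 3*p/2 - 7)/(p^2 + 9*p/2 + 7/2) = (p - 2)/(p + 1)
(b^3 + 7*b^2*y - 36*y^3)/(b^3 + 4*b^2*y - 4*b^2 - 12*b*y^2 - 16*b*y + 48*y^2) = (b + 3*y)/(b - 4)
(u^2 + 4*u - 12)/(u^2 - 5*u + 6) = (u + 6)/(u - 3)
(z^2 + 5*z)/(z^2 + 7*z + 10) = z/(z + 2)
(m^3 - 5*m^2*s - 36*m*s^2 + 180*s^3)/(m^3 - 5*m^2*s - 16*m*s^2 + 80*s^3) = (-m^2 + 36*s^2)/(-m^2 + 16*s^2)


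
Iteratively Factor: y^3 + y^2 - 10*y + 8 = (y - 1)*(y^2 + 2*y - 8) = (y - 2)*(y - 1)*(y + 4)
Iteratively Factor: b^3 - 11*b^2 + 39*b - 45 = (b - 5)*(b^2 - 6*b + 9) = (b - 5)*(b - 3)*(b - 3)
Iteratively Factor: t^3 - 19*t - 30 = (t + 3)*(t^2 - 3*t - 10) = (t + 2)*(t + 3)*(t - 5)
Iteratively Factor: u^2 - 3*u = (u)*(u - 3)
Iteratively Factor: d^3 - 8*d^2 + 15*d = (d - 5)*(d^2 - 3*d) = d*(d - 5)*(d - 3)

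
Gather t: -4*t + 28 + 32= 60 - 4*t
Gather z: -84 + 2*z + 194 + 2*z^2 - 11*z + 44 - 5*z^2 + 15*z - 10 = -3*z^2 + 6*z + 144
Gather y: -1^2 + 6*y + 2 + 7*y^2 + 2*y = 7*y^2 + 8*y + 1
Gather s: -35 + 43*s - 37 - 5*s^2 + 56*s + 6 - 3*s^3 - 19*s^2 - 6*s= -3*s^3 - 24*s^2 + 93*s - 66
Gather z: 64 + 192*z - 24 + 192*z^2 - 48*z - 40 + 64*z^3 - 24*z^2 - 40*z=64*z^3 + 168*z^2 + 104*z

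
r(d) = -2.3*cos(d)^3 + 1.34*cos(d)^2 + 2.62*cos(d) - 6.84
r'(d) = 6.9*sin(d)*cos(d)^2 - 2.68*sin(d)*cos(d) - 2.62*sin(d)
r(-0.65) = -5.07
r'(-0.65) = 0.23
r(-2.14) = -7.50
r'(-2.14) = -0.70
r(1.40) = -6.37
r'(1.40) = -2.83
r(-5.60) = -5.07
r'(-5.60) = -0.35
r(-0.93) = -5.29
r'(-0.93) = 1.41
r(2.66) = -6.51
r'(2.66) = 2.40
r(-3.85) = -7.05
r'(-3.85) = 2.21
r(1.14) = -5.68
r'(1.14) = -2.30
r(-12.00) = -5.06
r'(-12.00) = 0.02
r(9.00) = -6.38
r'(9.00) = 2.29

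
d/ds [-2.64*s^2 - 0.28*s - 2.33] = -5.28*s - 0.28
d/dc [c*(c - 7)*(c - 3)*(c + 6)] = 4*c^3 - 12*c^2 - 78*c + 126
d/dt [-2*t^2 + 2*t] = 2 - 4*t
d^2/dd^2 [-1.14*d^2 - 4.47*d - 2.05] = -2.28000000000000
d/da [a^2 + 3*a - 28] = 2*a + 3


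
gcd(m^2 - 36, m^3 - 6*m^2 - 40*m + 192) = m + 6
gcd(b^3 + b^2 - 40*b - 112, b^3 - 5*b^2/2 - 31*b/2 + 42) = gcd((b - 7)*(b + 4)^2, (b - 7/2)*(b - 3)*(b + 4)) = b + 4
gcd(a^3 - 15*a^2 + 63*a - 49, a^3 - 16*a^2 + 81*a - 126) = a - 7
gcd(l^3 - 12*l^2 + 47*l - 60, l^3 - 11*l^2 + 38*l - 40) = l^2 - 9*l + 20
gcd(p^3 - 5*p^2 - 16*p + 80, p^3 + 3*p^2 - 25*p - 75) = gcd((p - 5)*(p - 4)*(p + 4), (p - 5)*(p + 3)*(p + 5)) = p - 5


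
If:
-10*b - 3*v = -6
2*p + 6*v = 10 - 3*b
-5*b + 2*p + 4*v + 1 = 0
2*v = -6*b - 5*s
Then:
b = 21/4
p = 349/8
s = -1/10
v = -31/2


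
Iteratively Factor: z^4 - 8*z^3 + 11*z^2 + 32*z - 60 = (z - 5)*(z^3 - 3*z^2 - 4*z + 12) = (z - 5)*(z - 3)*(z^2 - 4) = (z - 5)*(z - 3)*(z + 2)*(z - 2)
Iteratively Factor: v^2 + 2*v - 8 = (v - 2)*(v + 4)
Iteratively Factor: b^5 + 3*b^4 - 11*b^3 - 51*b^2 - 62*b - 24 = (b - 4)*(b^4 + 7*b^3 + 17*b^2 + 17*b + 6) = (b - 4)*(b + 1)*(b^3 + 6*b^2 + 11*b + 6) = (b - 4)*(b + 1)^2*(b^2 + 5*b + 6) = (b - 4)*(b + 1)^2*(b + 2)*(b + 3)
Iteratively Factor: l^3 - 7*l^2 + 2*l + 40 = (l + 2)*(l^2 - 9*l + 20) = (l - 4)*(l + 2)*(l - 5)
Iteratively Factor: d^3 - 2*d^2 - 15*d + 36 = (d - 3)*(d^2 + d - 12) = (d - 3)^2*(d + 4)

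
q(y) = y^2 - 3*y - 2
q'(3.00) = 3.00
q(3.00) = -2.00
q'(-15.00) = -33.00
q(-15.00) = 268.00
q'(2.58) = 2.16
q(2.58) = -3.08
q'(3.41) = 3.82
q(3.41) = -0.60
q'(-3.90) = -10.80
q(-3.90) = 24.91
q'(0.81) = -1.38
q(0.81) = -3.77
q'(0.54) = -1.92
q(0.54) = -3.33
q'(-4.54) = -12.08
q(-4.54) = 32.23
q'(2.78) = 2.56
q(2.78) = -2.61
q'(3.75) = 4.50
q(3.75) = 0.81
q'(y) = 2*y - 3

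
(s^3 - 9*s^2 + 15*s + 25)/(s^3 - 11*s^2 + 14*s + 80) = (s^2 - 4*s - 5)/(s^2 - 6*s - 16)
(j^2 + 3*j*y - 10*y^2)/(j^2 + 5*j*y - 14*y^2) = (j + 5*y)/(j + 7*y)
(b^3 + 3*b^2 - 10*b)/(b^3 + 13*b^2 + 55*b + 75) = b*(b - 2)/(b^2 + 8*b + 15)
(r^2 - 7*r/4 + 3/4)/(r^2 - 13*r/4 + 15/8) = 2*(r - 1)/(2*r - 5)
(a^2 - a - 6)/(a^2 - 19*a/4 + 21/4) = 4*(a + 2)/(4*a - 7)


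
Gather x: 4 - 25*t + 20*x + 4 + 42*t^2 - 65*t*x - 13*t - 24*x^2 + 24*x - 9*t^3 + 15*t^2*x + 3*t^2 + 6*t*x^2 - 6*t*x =-9*t^3 + 45*t^2 - 38*t + x^2*(6*t - 24) + x*(15*t^2 - 71*t + 44) + 8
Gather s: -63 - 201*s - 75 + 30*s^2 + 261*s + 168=30*s^2 + 60*s + 30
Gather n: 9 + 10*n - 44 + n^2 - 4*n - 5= n^2 + 6*n - 40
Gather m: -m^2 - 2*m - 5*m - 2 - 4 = -m^2 - 7*m - 6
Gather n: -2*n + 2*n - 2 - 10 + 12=0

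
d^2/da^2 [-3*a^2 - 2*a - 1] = -6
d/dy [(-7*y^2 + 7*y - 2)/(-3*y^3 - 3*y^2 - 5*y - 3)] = (-21*y^4 + 42*y^3 + 38*y^2 + 30*y - 31)/(9*y^6 + 18*y^5 + 39*y^4 + 48*y^3 + 43*y^2 + 30*y + 9)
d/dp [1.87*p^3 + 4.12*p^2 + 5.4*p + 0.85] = 5.61*p^2 + 8.24*p + 5.4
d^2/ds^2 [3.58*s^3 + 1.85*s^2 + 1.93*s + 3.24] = 21.48*s + 3.7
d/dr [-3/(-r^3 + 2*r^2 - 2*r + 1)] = 3*(-3*r^2 + 4*r - 2)/(r^3 - 2*r^2 + 2*r - 1)^2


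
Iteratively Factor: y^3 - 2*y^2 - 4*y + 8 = (y - 2)*(y^2 - 4) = (y - 2)*(y + 2)*(y - 2)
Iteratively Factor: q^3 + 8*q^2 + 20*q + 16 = (q + 4)*(q^2 + 4*q + 4) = (q + 2)*(q + 4)*(q + 2)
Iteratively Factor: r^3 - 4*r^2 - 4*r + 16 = (r + 2)*(r^2 - 6*r + 8) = (r - 2)*(r + 2)*(r - 4)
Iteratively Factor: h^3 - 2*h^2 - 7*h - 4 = (h + 1)*(h^2 - 3*h - 4) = (h - 4)*(h + 1)*(h + 1)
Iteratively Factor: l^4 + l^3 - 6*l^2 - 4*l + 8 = (l - 1)*(l^3 + 2*l^2 - 4*l - 8) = (l - 2)*(l - 1)*(l^2 + 4*l + 4) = (l - 2)*(l - 1)*(l + 2)*(l + 2)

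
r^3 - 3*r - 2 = (r - 2)*(r + 1)^2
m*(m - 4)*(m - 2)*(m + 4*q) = m^4 + 4*m^3*q - 6*m^3 - 24*m^2*q + 8*m^2 + 32*m*q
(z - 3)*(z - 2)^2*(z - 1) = z^4 - 8*z^3 + 23*z^2 - 28*z + 12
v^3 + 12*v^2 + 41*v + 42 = (v + 2)*(v + 3)*(v + 7)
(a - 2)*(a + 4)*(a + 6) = a^3 + 8*a^2 + 4*a - 48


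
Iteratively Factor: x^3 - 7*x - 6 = (x + 1)*(x^2 - x - 6) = (x - 3)*(x + 1)*(x + 2)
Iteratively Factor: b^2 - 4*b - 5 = (b - 5)*(b + 1)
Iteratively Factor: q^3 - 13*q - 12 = (q - 4)*(q^2 + 4*q + 3) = (q - 4)*(q + 1)*(q + 3)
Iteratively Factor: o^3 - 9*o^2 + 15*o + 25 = (o - 5)*(o^2 - 4*o - 5) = (o - 5)*(o + 1)*(o - 5)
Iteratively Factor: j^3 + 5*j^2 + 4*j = (j + 1)*(j^2 + 4*j) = (j + 1)*(j + 4)*(j)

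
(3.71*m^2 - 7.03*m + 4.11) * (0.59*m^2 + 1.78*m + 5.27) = 2.1889*m^4 + 2.4561*m^3 + 9.4632*m^2 - 29.7323*m + 21.6597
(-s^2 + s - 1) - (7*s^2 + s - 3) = 2 - 8*s^2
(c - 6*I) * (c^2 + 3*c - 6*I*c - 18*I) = c^3 + 3*c^2 - 12*I*c^2 - 36*c - 36*I*c - 108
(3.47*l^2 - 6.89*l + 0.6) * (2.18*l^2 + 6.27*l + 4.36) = 7.5646*l^4 + 6.7367*l^3 - 26.7631*l^2 - 26.2784*l + 2.616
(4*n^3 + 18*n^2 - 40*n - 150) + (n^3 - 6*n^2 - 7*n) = 5*n^3 + 12*n^2 - 47*n - 150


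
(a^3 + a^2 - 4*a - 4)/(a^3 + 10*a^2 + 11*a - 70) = (a^2 + 3*a + 2)/(a^2 + 12*a + 35)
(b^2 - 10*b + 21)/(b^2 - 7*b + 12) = (b - 7)/(b - 4)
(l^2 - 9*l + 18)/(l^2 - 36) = (l - 3)/(l + 6)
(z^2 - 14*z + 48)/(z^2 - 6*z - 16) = (z - 6)/(z + 2)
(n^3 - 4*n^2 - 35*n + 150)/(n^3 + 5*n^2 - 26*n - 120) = (n - 5)/(n + 4)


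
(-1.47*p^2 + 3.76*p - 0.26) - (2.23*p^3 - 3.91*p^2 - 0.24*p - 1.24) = -2.23*p^3 + 2.44*p^2 + 4.0*p + 0.98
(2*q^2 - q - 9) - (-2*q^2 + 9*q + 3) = 4*q^2 - 10*q - 12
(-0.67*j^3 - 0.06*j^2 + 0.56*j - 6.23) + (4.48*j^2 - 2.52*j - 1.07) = -0.67*j^3 + 4.42*j^2 - 1.96*j - 7.3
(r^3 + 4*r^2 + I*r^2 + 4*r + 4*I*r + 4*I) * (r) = r^4 + 4*r^3 + I*r^3 + 4*r^2 + 4*I*r^2 + 4*I*r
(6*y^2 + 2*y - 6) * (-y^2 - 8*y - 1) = -6*y^4 - 50*y^3 - 16*y^2 + 46*y + 6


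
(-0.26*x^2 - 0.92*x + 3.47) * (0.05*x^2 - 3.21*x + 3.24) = -0.013*x^4 + 0.7886*x^3 + 2.2843*x^2 - 14.1195*x + 11.2428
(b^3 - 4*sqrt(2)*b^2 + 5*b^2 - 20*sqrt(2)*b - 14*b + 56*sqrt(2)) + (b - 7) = b^3 - 4*sqrt(2)*b^2 + 5*b^2 - 20*sqrt(2)*b - 13*b - 7 + 56*sqrt(2)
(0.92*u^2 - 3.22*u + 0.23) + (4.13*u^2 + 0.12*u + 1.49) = 5.05*u^2 - 3.1*u + 1.72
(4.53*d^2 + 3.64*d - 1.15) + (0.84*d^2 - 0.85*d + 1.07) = 5.37*d^2 + 2.79*d - 0.0799999999999998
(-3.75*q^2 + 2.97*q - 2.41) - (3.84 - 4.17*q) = -3.75*q^2 + 7.14*q - 6.25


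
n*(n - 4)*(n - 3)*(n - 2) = n^4 - 9*n^3 + 26*n^2 - 24*n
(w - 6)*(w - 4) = w^2 - 10*w + 24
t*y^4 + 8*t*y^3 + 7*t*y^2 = y^2*(y + 7)*(t*y + t)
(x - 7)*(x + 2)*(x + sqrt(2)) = x^3 - 5*x^2 + sqrt(2)*x^2 - 14*x - 5*sqrt(2)*x - 14*sqrt(2)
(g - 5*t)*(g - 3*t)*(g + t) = g^3 - 7*g^2*t + 7*g*t^2 + 15*t^3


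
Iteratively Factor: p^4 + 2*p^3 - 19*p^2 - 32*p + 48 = (p + 3)*(p^3 - p^2 - 16*p + 16) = (p + 3)*(p + 4)*(p^2 - 5*p + 4) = (p - 1)*(p + 3)*(p + 4)*(p - 4)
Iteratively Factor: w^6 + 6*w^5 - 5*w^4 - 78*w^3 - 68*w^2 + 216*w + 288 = (w + 3)*(w^5 + 3*w^4 - 14*w^3 - 36*w^2 + 40*w + 96) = (w - 2)*(w + 3)*(w^4 + 5*w^3 - 4*w^2 - 44*w - 48) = (w - 3)*(w - 2)*(w + 3)*(w^3 + 8*w^2 + 20*w + 16) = (w - 3)*(w - 2)*(w + 2)*(w + 3)*(w^2 + 6*w + 8) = (w - 3)*(w - 2)*(w + 2)*(w + 3)*(w + 4)*(w + 2)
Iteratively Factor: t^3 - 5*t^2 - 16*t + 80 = (t - 4)*(t^2 - t - 20) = (t - 5)*(t - 4)*(t + 4)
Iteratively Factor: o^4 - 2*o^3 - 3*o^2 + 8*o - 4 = (o - 1)*(o^3 - o^2 - 4*o + 4) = (o - 1)^2*(o^2 - 4) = (o - 1)^2*(o + 2)*(o - 2)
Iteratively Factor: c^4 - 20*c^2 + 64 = (c + 4)*(c^3 - 4*c^2 - 4*c + 16) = (c - 4)*(c + 4)*(c^2 - 4) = (c - 4)*(c - 2)*(c + 4)*(c + 2)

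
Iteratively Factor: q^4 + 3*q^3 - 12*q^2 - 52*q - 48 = (q + 2)*(q^3 + q^2 - 14*q - 24) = (q + 2)*(q + 3)*(q^2 - 2*q - 8) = (q + 2)^2*(q + 3)*(q - 4)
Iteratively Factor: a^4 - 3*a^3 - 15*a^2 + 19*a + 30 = (a - 2)*(a^3 - a^2 - 17*a - 15) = (a - 5)*(a - 2)*(a^2 + 4*a + 3) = (a - 5)*(a - 2)*(a + 1)*(a + 3)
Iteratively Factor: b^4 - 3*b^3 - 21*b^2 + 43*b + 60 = (b + 4)*(b^3 - 7*b^2 + 7*b + 15) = (b - 5)*(b + 4)*(b^2 - 2*b - 3) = (b - 5)*(b + 1)*(b + 4)*(b - 3)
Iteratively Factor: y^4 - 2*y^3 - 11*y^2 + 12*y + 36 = (y - 3)*(y^3 + y^2 - 8*y - 12) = (y - 3)^2*(y^2 + 4*y + 4) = (y - 3)^2*(y + 2)*(y + 2)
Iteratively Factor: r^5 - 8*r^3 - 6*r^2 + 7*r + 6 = (r + 2)*(r^4 - 2*r^3 - 4*r^2 + 2*r + 3) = (r + 1)*(r + 2)*(r^3 - 3*r^2 - r + 3) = (r - 3)*(r + 1)*(r + 2)*(r^2 - 1) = (r - 3)*(r - 1)*(r + 1)*(r + 2)*(r + 1)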